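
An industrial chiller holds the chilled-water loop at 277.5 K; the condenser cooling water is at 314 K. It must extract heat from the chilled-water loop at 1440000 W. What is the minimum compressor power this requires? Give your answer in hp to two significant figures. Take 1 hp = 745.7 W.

250 hp

The reservoir spacing is ΔT = 314 − 277.5 = 36.50 K.
COP_Carnot = T_C/ΔT = 277.50/36.50 = 7.603.
Ẇ_min = Q̇/COP_Carnot = 1440000/7.603 = 189400 W = 254.0 hp.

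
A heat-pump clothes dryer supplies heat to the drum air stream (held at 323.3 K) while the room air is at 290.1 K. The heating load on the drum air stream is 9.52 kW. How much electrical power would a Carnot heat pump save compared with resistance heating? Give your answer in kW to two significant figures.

8.5 kW

The reservoir spacing is ΔT = 323.3 − 290.1 = 33.20 K.
COP_Carnot = T_H/ΔT = 323.30/33.20 = 9.738.
Resistance heating needs Ẇ_res = Q̇_H = 9.520 kW; the reversible heat pump needs only Ẇ_hp = Q̇_H/COP = 0.9776 kW.
Saving = 9.520 − 0.9776 = 8.542 kW.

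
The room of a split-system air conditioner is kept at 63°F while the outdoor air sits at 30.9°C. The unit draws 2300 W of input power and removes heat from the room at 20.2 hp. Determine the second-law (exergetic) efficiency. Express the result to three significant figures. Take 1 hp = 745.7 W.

Converting, Q̇_C = 20.20 hp = 15060 W, so COP_actual = Q̇_C/Ẇ = 15060/2300 = 6.549.
In absolute terms T_C = 290.37 K and T_H = 304.05 K, so ΔT = 13.68 K.
COP_Carnot = T_C/ΔT = 290.37/13.68 = 21.23.
η_II = COP_actual/COP_Carnot = 6.549/21.23 = 0.3085.

0.308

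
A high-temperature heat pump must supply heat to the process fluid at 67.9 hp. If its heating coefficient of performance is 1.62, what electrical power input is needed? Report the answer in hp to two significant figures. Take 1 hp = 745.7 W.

Ẇ = Q̇_H/COP_HP = 67.90/1.62 = 41.91 hp.

42 hp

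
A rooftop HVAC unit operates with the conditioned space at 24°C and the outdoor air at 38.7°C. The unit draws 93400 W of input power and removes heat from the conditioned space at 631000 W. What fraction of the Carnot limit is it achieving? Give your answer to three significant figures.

0.334

COP_actual = Q̇_C/Ẇ = 631000/93400 = 6.756.
In absolute terms T_C = 297.15 K and T_H = 311.85 K, so ΔT = 14.70 K.
COP_Carnot = T_C/ΔT = 297.15/14.70 = 20.21.
η_II = COP_actual/COP_Carnot = 6.756/20.21 = 0.3342.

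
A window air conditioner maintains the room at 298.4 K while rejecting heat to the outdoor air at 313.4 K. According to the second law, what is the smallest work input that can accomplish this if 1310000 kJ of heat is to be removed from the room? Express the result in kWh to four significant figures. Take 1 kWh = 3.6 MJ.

18.29 kWh

The reservoir spacing is ΔT = 313.4 − 298.4 = 15.00 K.
The reversible limit is COP_R = T_C/ΔT = 19.89, so W_min = Q_C/COP = Q_C·ΔT/T_C.
W_min = 1310000 × 15.00/298.40 = 65850 kJ = 18.29 kWh.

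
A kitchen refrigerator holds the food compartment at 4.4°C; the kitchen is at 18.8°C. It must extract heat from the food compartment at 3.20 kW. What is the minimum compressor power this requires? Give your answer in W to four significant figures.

166.0 W

In absolute terms T_C = 277.55 K and T_H = 291.95 K, so ΔT = 14.40 K.
COP_Carnot = T_C/ΔT = 277.55/14.40 = 19.27.
Ẇ_min = Q̇/COP_Carnot = 3.200/19.27 = 0.1660 kW = 166.0 W.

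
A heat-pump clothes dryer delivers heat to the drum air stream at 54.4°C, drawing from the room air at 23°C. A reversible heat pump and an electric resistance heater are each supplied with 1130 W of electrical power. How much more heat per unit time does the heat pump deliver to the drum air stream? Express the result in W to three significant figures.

10700 W

In absolute terms T_C = 296.15 K and T_H = 327.55 K, so ΔT = 31.40 K.
COP_Carnot = T_H/ΔT = 327.55/31.40 = 10.43.
The heat pump delivers Q̇_H = COP × Ẇ = 11790 W; the resistance heater delivers Ẇ = 1130 W.
Extra = (COP − 1)·Ẇ = 10660 W.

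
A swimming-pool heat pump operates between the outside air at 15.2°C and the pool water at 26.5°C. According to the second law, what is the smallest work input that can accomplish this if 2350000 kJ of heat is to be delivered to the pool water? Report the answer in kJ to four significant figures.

88620 kJ

In absolute terms T_C = 288.35 K and T_H = 299.65 K, so ΔT = 11.30 K.
The reversible limit is COP_HP = T_H/ΔT = 26.52, so W_min = Q_H/COP = Q_H·ΔT/T_H.
W_min = 2350000 × 11.30/299.65 = 88620 kJ.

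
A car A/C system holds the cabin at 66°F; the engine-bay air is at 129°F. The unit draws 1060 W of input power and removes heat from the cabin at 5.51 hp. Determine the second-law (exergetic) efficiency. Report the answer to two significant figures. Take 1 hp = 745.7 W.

0.46

Converting, Q̇_C = 5.510 hp = 4109 W, so COP_actual = Q̇_C/Ẇ = 4109/1060 = 3.876.
In absolute terms T_C = 292.04 K and T_H = 327.04 K, so ΔT = 35.00 K.
COP_Carnot = T_C/ΔT = 292.04/35.00 = 8.344.
η_II = COP_actual/COP_Carnot = 3.876/8.344 = 0.4646.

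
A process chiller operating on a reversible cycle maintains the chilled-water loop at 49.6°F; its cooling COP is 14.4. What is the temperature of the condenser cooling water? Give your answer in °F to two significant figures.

85 °F

COP_R = T_C/(T_H − T_C) gives T_H − T_C = T_C/COP.
With T_C = 282.93 K, T_H = 282.93 × (1 + 1/14.4) = 302.58 K.
Converting, 302.58 K = 84.97°F.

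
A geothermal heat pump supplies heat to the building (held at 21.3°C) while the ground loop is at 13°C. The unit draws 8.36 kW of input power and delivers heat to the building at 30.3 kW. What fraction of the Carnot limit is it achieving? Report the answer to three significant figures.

0.102

COP_actual = Q̇_H/Ẇ = 30.30/8.360 = 3.624.
In absolute terms T_C = 286.15 K and T_H = 294.45 K, so ΔT = 8.300 K.
COP_Carnot = T_H/ΔT = 294.45/8.300 = 35.48.
η_II = COP_actual/COP_Carnot = 3.624/35.48 = 0.1022.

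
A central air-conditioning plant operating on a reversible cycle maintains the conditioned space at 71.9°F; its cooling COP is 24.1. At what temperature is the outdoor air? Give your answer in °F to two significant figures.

94 °F

COP_R = T_C/(T_H − T_C) gives T_H − T_C = T_C/COP.
With T_C = 295.32 K, T_H = 295.32 × (1 + 1/24.1) = 307.57 K.
Converting, 307.57 K = 93.96°F.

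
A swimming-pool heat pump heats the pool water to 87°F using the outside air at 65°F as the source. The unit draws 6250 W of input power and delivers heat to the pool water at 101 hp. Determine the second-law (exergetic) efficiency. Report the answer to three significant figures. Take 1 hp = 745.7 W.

0.485

Converting, Q̇_H = 101.0 hp = 75320 W, so COP_actual = Q̇_H/Ẇ = 75320/6250 = 12.05.
In absolute terms T_C = 291.48 K and T_H = 303.71 K, so ΔT = 12.22 K.
COP_Carnot = T_H/ΔT = 303.71/12.22 = 24.85.
η_II = COP_actual/COP_Carnot = 12.05/24.85 = 0.4850.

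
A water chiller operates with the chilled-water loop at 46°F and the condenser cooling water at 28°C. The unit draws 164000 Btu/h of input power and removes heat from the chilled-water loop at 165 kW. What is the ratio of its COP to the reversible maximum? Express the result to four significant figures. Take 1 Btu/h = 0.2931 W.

0.2471

Converting, Q̇_C = 165.0 kW = 562900 Btu/h, so COP_actual = Q̇_C/Ẇ = 562900/164000 = 3.433.
In absolute terms T_C = 280.93 K and T_H = 301.15 K, so ΔT = 20.22 K.
COP_Carnot = T_C/ΔT = 280.93/20.22 = 13.89.
η_II = COP_actual/COP_Carnot = 3.433/13.89 = 0.2471.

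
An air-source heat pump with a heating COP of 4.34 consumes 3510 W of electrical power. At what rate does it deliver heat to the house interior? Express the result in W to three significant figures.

15200 W

Q̇_H = COP_HP × Ẇ = 4.34 × 3510 = 15230 W.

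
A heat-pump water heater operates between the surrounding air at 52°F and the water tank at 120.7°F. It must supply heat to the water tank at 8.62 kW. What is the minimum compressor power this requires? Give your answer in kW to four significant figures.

1.020 kW

In absolute terms T_C = 284.26 K and T_H = 322.43 K, so ΔT = 38.17 K.
COP_Carnot = T_H/ΔT = 322.43/38.17 = 8.448.
Ẇ_min = Q̇/COP_Carnot = 8.620/8.448 = 1.020 kW.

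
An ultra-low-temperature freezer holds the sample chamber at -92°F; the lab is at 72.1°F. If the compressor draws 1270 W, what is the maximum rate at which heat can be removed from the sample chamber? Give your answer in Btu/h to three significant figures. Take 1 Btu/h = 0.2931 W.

9710 Btu/h

In absolute terms T_C = 204.26 K and T_H = 295.43 K, so ΔT = 91.17 K.
COP_Carnot = T_C/ΔT = 204.26/91.17 = 2.241.
Q̇_max = COP_Carnot × Ẇ = 2.241 × 1270 W = 2845 W = 9708 Btu/h.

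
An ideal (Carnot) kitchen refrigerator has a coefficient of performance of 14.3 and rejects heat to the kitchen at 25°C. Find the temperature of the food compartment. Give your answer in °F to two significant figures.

For a Carnot refrigerator COP_R = T_C/(T_H − T_C), so T_C = COP·T_H/(1 + COP).
With T_H = 298.15 K, T_C = 14.3 × 298.15/15.30 = 278.66 K.
Converting, 278.66 K = 41.92°F.

42 °F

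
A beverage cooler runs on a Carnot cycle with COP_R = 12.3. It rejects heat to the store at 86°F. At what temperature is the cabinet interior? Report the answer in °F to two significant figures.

For a Carnot refrigerator COP_R = T_C/(T_H − T_C), so T_C = COP·T_H/(1 + COP).
With T_H = 303.15 K, T_C = 12.3 × 303.15/13.30 = 280.36 K.
Converting, 280.36 K = 44.97°F.

45 °F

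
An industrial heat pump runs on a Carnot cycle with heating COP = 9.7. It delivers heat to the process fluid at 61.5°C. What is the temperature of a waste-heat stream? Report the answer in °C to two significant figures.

27 °C

COP_HP = T_H/(T_H − T_C) gives T_H − T_C = T_H/COP.
With T_H = 334.65 K, T_C = 334.65 × (1 − 1/9.7) = 300.15 K.
Converting, 300.15 K = 27.00°C.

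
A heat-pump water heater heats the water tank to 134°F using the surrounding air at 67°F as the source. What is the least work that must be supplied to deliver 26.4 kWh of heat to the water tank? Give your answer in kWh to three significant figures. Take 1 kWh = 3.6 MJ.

In absolute terms T_C = 292.59 K and T_H = 329.82 K, so ΔT = 37.22 K.
The reversible limit is COP_HP = T_H/ΔT = 8.861, so W_min = Q_H/COP = Q_H·ΔT/T_H.
W_min = 26.40 × 37.22/329.82 = 2.979 kWh.

2.98 kWh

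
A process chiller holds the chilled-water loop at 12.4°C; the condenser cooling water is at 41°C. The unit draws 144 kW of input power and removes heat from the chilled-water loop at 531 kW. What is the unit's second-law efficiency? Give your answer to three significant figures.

COP_actual = Q̇_C/Ẇ = 531.0/144.0 = 3.688.
In absolute terms T_C = 285.55 K and T_H = 314.15 K, so ΔT = 28.60 K.
COP_Carnot = T_C/ΔT = 285.55/28.60 = 9.984.
η_II = COP_actual/COP_Carnot = 3.688/9.984 = 0.3693.

0.369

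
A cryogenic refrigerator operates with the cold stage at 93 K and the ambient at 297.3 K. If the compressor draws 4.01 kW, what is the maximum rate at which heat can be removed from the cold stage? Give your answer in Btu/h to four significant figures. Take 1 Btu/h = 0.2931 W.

The reservoir spacing is ΔT = 297.3 − 93 = 204.3 K.
COP_Carnot = T_C/ΔT = 93.00/204.3 = 0.4552.
Q̇_max = COP_Carnot × Ẇ = 0.4552 × 4.010 kW = 1.825 kW = 6228 Btu/h.

6228 Btu/h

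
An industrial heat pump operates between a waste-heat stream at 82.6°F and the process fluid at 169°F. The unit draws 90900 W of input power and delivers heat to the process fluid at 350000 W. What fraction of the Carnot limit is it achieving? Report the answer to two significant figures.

0.53

COP_actual = Q̇_H/Ẇ = 350000/90900 = 3.850.
In absolute terms T_C = 301.26 K and T_H = 349.26 K, so ΔT = 48.00 K.
COP_Carnot = T_H/ΔT = 349.26/48.00 = 7.276.
η_II = COP_actual/COP_Carnot = 3.850/7.276 = 0.5292.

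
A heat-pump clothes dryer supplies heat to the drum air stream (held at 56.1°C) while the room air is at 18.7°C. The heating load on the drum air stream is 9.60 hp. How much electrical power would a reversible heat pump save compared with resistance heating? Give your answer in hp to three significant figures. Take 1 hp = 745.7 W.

8.51 hp

In absolute terms T_C = 291.85 K and T_H = 329.25 K, so ΔT = 37.40 K.
COP_Carnot = T_H/ΔT = 329.25/37.40 = 8.803.
Resistance heating needs Ẇ_res = Q̇_H = 9.600 hp; the reversible heat pump needs only Ẇ_hp = Q̇_H/COP = 1.090 hp.
Saving = 9.600 − 1.090 = 8.510 hp.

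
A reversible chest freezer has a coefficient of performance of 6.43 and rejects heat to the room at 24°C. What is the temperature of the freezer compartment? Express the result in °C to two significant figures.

For a Carnot refrigerator COP_R = T_C/(T_H − T_C), so T_C = COP·T_H/(1 + COP).
With T_H = 297.15 K, T_C = 6.43 × 297.15/7.430 = 257.16 K.
Converting, 257.16 K = -15.99°C.

-16 °C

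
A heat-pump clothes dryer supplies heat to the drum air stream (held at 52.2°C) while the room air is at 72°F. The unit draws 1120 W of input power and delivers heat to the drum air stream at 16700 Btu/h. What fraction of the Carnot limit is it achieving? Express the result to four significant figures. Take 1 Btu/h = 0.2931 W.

0.4027

Converting, Q̇_H = 16700 Btu/h = 4895 W, so COP_actual = Q̇_H/Ẇ = 4895/1120 = 4.370.
In absolute terms T_C = 295.37 K and T_H = 325.35 K, so ΔT = 29.98 K.
COP_Carnot = T_H/ΔT = 325.35/29.98 = 10.85.
η_II = COP_actual/COP_Carnot = 4.370/10.85 = 0.4027.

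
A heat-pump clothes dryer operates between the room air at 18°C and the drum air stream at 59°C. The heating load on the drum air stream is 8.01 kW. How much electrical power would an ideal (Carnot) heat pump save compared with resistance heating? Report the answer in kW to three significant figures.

In absolute terms T_C = 291.15 K and T_H = 332.15 K, so ΔT = 41.00 K.
COP_Carnot = T_H/ΔT = 332.15/41.00 = 8.101.
Resistance heating needs Ẇ_res = Q̇_H = 8.010 kW; the reversible heat pump needs only Ẇ_hp = Q̇_H/COP = 0.9887 kW.
Saving = 8.010 − 0.9887 = 7.021 kW.

7.02 kW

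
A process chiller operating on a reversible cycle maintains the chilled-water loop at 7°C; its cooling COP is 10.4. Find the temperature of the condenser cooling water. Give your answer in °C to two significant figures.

34 °C

COP_R = T_C/(T_H − T_C) gives T_H − T_C = T_C/COP.
With T_C = 280.15 K, T_H = 280.15 × (1 + 1/10.4) = 307.09 K.
Converting, 307.09 K = 33.94°C.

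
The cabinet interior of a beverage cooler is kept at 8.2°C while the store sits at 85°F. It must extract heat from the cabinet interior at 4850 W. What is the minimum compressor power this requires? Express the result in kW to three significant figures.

0.366 kW

In absolute terms T_C = 281.35 K and T_H = 302.59 K, so ΔT = 21.24 K.
COP_Carnot = T_C/ΔT = 281.35/21.24 = 13.24.
Ẇ_min = Q̇/COP_Carnot = 4850/13.24 = 366.2 W = 0.3662 kW.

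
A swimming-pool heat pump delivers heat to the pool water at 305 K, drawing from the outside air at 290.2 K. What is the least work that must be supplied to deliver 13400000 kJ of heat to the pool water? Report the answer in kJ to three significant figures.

650000 kJ

The reservoir spacing is ΔT = 305 − 290.2 = 14.80 K.
The reversible limit is COP_HP = T_H/ΔT = 20.61, so W_min = Q_H/COP = Q_H·ΔT/T_H.
W_min = 13400000 × 14.80/305.00 = 650200 kJ.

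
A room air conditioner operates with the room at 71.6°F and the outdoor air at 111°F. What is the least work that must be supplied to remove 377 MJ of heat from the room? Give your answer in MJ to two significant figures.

28 MJ

In absolute terms T_C = 295.15 K and T_H = 317.04 K, so ΔT = 21.89 K.
The reversible limit is COP_R = T_C/ΔT = 13.48, so W_min = Q_C/COP = Q_C·ΔT/T_C.
W_min = 377.0 × 21.89/295.15 = 27.96 MJ.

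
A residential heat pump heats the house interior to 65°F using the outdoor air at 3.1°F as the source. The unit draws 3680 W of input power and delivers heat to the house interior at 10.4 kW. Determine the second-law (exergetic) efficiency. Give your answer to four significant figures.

0.3334

Converting, Q̇_H = 10.40 kW = 10400 W, so COP_actual = Q̇_H/Ẇ = 10400/3680 = 2.826.
In absolute terms T_C = 257.09 K and T_H = 291.48 K, so ΔT = 34.39 K.
COP_Carnot = T_H/ΔT = 291.48/34.39 = 8.476.
η_II = COP_actual/COP_Carnot = 2.826/8.476 = 0.3334.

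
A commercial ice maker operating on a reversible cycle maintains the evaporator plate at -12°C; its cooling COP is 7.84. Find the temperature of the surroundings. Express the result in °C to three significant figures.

21.3 °C

COP_R = T_C/(T_H − T_C) gives T_H − T_C = T_C/COP.
With T_C = 261.15 K, T_H = 261.15 × (1 + 1/7.84) = 294.46 K.
Converting, 294.46 K = 21.31°C.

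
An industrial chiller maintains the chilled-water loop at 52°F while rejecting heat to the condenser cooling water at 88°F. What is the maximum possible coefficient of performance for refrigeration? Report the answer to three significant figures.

14.2

In absolute terms T_C = 284.26 K and T_H = 304.26 K, so ΔT = 20.00 K.
For a reversible cycle, COP_Carnot = T_C/ΔT = 284.26/20.00 = 14.21.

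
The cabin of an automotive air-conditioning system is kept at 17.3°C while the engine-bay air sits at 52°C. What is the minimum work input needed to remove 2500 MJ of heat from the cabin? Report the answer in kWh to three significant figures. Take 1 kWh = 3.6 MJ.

83.0 kWh

In absolute terms T_C = 290.45 K and T_H = 325.15 K, so ΔT = 34.70 K.
The reversible limit is COP_R = T_C/ΔT = 8.370, so W_min = Q_C/COP = Q_C·ΔT/T_C.
W_min = 2500 × 34.70/290.45 = 298.7 MJ = 82.97 kWh.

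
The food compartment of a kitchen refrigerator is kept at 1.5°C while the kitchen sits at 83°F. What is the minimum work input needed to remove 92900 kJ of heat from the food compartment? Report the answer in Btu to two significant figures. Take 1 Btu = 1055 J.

In absolute terms T_C = 274.65 K and T_H = 301.48 K, so ΔT = 26.83 K.
The reversible limit is COP_R = T_C/ΔT = 10.24, so W_min = Q_C/COP = Q_C·ΔT/T_C.
W_min = 92900 × 26.83/274.65 = 9076 kJ = 8603 Btu.

8600 Btu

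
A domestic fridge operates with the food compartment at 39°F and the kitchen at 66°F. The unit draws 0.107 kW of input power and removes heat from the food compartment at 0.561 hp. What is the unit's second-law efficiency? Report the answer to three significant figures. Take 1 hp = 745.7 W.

Converting, Q̇_C = 0.5610 hp = 0.4183 kW, so COP_actual = Q̇_C/Ẇ = 0.4183/0.1070 = 3.910.
In absolute terms T_C = 277.04 K and T_H = 292.04 K, so ΔT = 15.00 K.
COP_Carnot = T_C/ΔT = 277.04/15.00 = 18.47.
η_II = COP_actual/COP_Carnot = 3.910/18.47 = 0.2117.

0.212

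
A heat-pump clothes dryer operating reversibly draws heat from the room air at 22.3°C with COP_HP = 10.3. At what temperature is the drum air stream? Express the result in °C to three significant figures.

COP_HP = T_H/(T_H − T_C) rearranges to T_H = COP·T_C/(COP − 1).
With T_C = 295.45 K, T_H = 10.3 × 295.45/9.300 = 327.22 K.
Converting, 327.22 K = 54.07°C.

54.1 °C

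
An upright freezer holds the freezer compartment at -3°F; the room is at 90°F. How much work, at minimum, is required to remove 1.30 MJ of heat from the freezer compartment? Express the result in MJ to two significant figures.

In absolute terms T_C = 253.71 K and T_H = 305.37 K, so ΔT = 51.67 K.
The reversible limit is COP_R = T_C/ΔT = 4.910, so W_min = Q_C/COP = Q_C·ΔT/T_C.
W_min = 1.300 × 51.67/253.71 = 0.2647 MJ.

0.26 MJ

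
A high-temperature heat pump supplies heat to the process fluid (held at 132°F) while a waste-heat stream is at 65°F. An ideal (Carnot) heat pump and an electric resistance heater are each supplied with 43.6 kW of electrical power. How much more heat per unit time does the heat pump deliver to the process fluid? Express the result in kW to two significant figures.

340 kW

In absolute terms T_C = 291.48 K and T_H = 328.71 K, so ΔT = 37.22 K.
COP_Carnot = T_H/ΔT = 328.71/37.22 = 8.831.
The heat pump delivers Q̇_H = COP × Ẇ = 385.0 kW; the resistance heater delivers Ẇ = 43.60 kW.
Extra = (COP − 1)·Ẇ = 341.4 kW.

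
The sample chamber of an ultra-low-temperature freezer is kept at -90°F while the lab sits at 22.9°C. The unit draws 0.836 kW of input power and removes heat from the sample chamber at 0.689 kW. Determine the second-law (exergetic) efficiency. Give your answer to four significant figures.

COP_actual = Q̇_C/Ẇ = 0.6890/0.8360 = 0.8242.
In absolute terms T_C = 205.37 K and T_H = 296.05 K, so ΔT = 90.68 K.
COP_Carnot = T_C/ΔT = 205.37/90.68 = 2.265.
η_II = COP_actual/COP_Carnot = 0.8242/2.265 = 0.3639.

0.3639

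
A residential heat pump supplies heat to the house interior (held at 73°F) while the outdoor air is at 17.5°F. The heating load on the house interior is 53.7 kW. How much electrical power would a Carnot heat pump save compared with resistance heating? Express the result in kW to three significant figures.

In absolute terms T_C = 265.09 K and T_H = 295.93 K, so ΔT = 30.83 K.
COP_Carnot = T_H/ΔT = 295.93/30.83 = 9.598.
Resistance heating needs Ẇ_res = Q̇_H = 53.70 kW; the reversible heat pump needs only Ẇ_hp = Q̇_H/COP = 5.595 kW.
Saving = 53.70 − 5.595 = 48.10 kW.

48.1 kW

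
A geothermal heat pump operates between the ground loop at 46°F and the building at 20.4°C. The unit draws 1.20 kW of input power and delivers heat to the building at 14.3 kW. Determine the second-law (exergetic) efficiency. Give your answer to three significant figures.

0.512

COP_actual = Q̇_H/Ẇ = 14.30/1.200 = 11.92.
In absolute terms T_C = 280.93 K and T_H = 293.55 K, so ΔT = 12.62 K.
COP_Carnot = T_H/ΔT = 293.55/12.62 = 23.26.
η_II = COP_actual/COP_Carnot = 11.92/23.26 = 0.5124.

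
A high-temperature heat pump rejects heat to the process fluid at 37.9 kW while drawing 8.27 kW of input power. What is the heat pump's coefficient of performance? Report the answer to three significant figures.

The first law gives Q̇_H = Q̇_C + Ẇ, so the three rates are Q̇_C = 29.63, Q̇_H = 37.90, Ẇ = 8.270 kW.
COP_HP = Q̇_H/Ẇ = 37.90/8.270 = 4.583.

4.58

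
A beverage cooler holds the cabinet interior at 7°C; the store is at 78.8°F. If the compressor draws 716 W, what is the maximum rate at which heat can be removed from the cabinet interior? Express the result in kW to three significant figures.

In absolute terms T_C = 280.15 K and T_H = 299.15 K, so ΔT = 19.00 K.
COP_Carnot = T_C/ΔT = 280.15/19.00 = 14.74.
Q̇_max = COP_Carnot × Ẇ = 14.74 × 716.0 W = 10560 W = 10.56 kW.

10.6 kW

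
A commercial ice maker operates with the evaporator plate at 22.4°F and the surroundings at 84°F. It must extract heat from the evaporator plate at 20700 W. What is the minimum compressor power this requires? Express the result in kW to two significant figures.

In absolute terms T_C = 267.82 K and T_H = 302.04 K, so ΔT = 34.22 K.
COP_Carnot = T_C/ΔT = 267.82/34.22 = 7.826.
Ẇ_min = Q̇/COP_Carnot = 20700/7.826 = 2645 W = 2.645 kW.

2.6 kW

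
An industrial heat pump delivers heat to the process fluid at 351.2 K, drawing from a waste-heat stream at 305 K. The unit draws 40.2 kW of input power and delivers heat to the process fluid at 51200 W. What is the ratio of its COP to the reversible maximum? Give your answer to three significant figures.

Converting, Q̇_H = 51200 W = 51.20 kW, so COP_actual = Q̇_H/Ẇ = 51.20/40.20 = 1.274.
The reservoir spacing is ΔT = 351.2 − 305 = 46.20 K.
COP_Carnot = T_H/ΔT = 351.20/46.20 = 7.602.
η_II = COP_actual/COP_Carnot = 1.274/7.602 = 0.1675.

0.168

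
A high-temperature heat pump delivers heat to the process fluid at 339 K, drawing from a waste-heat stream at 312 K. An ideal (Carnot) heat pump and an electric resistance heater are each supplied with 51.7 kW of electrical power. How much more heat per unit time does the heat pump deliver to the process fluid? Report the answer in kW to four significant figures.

The reservoir spacing is ΔT = 339 − 312 = 27.00 K.
COP_Carnot = T_H/ΔT = 339.00/27.00 = 12.56.
The heat pump delivers Q̇_H = COP × Ẇ = 649.1 kW; the resistance heater delivers Ẇ = 51.70 kW.
Extra = (COP − 1)·Ẇ = 597.4 kW.

597.4 kW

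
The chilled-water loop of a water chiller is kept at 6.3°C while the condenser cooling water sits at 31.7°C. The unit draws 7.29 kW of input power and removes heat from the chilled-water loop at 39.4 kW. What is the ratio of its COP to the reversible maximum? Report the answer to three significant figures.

COP_actual = Q̇_C/Ẇ = 39.40/7.290 = 5.405.
In absolute terms T_C = 279.45 K and T_H = 304.85 K, so ΔT = 25.40 K.
COP_Carnot = T_C/ΔT = 279.45/25.40 = 11.00.
η_II = COP_actual/COP_Carnot = 5.405/11.00 = 0.4912.

0.491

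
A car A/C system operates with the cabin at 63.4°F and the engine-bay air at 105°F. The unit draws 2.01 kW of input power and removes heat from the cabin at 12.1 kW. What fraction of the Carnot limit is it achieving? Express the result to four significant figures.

0.4788

COP_actual = Q̇_C/Ẇ = 12.10/2.010 = 6.020.
In absolute terms T_C = 290.59 K and T_H = 313.71 K, so ΔT = 23.11 K.
COP_Carnot = T_C/ΔT = 290.59/23.11 = 12.57.
η_II = COP_actual/COP_Carnot = 6.020/12.57 = 0.4788.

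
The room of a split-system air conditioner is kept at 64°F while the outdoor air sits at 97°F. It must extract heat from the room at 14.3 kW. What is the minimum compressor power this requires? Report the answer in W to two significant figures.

In absolute terms T_C = 290.93 K and T_H = 309.26 K, so ΔT = 18.33 K.
COP_Carnot = T_C/ΔT = 290.93/18.33 = 15.87.
Ẇ_min = Q̇/COP_Carnot = 14.30/15.87 = 0.9011 kW = 901.1 W.

900 W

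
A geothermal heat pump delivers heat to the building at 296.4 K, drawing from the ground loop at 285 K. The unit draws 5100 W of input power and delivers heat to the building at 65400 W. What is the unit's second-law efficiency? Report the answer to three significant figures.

0.493

COP_actual = Q̇_H/Ẇ = 65400/5100 = 12.82.
The reservoir spacing is ΔT = 296.4 − 285 = 11.40 K.
COP_Carnot = T_H/ΔT = 296.40/11.40 = 26.00.
η_II = COP_actual/COP_Carnot = 12.82/26.00 = 0.4932.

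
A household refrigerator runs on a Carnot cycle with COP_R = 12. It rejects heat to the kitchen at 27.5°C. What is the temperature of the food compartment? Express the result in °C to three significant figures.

4.37 °C

For a Carnot refrigerator COP_R = T_C/(T_H − T_C), so T_C = COP·T_H/(1 + COP).
With T_H = 300.65 K, T_C = 12 × 300.65/13.00 = 277.52 K.
Converting, 277.52 K = 4.37°C.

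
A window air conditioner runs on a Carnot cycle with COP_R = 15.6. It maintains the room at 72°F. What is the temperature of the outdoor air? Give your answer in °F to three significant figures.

COP_R = T_C/(T_H − T_C) gives T_H − T_C = T_C/COP.
With T_C = 295.37 K, T_H = 295.37 × (1 + 1/15.6) = 314.31 K.
Converting, 314.31 K = 106.08°F.

106 °F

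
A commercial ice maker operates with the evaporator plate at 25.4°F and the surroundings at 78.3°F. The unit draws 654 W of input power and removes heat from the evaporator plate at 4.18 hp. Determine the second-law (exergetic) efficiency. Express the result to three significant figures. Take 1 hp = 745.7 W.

0.520

Converting, Q̇_C = 4.180 hp = 3117 W, so COP_actual = Q̇_C/Ẇ = 3117/654.0 = 4.766.
In absolute terms T_C = 269.48 K and T_H = 298.87 K, so ΔT = 29.39 K.
COP_Carnot = T_C/ΔT = 269.48/29.39 = 9.170.
η_II = COP_actual/COP_Carnot = 4.766/9.170 = 0.5198.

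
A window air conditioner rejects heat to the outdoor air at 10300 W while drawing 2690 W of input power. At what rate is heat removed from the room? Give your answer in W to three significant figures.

7610 W

For a cyclic device the first law requires Q̇_H = Q̇_C + Ẇ.
Q̇_C = Q̇_H − Ẇ = 7610 W.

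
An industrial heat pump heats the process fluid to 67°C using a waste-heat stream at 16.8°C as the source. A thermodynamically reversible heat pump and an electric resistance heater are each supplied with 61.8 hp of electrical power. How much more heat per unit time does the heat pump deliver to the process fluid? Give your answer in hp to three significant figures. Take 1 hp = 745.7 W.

357 hp

In absolute terms T_C = 289.95 K and T_H = 340.15 K, so ΔT = 50.20 K.
COP_Carnot = T_H/ΔT = 340.15/50.20 = 6.776.
The heat pump delivers Q̇_H = COP × Ẇ = 418.8 hp; the resistance heater delivers Ẇ = 61.80 hp.
Extra = (COP − 1)·Ẇ = 357.0 hp.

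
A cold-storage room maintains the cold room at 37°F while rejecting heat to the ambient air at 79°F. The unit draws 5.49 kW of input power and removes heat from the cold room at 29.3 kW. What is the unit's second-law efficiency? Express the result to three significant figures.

COP_actual = Q̇_C/Ẇ = 29.30/5.490 = 5.337.
In absolute terms T_C = 275.93 K and T_H = 299.26 K, so ΔT = 23.33 K.
COP_Carnot = T_C/ΔT = 275.93/23.33 = 11.83.
η_II = COP_actual/COP_Carnot = 5.337/11.83 = 0.4513.

0.451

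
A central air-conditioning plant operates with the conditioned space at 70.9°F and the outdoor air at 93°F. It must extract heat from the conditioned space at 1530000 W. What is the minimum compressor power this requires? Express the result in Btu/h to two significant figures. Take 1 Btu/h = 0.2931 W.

In absolute terms T_C = 294.76 K and T_H = 307.04 K, so ΔT = 12.28 K.
COP_Carnot = T_C/ΔT = 294.76/12.28 = 24.01.
Ẇ_min = Q̇/COP_Carnot = 1530000/24.01 = 63730 W = 217400 Btu/h.

220000 Btu/h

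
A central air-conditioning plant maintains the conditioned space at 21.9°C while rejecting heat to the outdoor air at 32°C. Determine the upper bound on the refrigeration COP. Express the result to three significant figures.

29.2

In absolute terms T_C = 295.05 K and T_H = 305.15 K, so ΔT = 10.10 K.
For a reversible cycle, COP_Carnot = T_C/ΔT = 295.05/10.10 = 29.21.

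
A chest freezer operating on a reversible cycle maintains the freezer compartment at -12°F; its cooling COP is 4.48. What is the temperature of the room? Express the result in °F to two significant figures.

COP_R = T_C/(T_H − T_C) gives T_H − T_C = T_C/COP.
With T_C = 248.71 K, T_H = 248.71 × (1 + 1/4.48) = 304.22 K.
Converting, 304.22 K = 87.93°F.

88 °F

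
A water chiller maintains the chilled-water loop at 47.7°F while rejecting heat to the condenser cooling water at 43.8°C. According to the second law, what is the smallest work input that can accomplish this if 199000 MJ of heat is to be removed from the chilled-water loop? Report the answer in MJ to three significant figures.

24800 MJ

In absolute terms T_C = 281.87 K and T_H = 316.95 K, so ΔT = 35.08 K.
The reversible limit is COP_R = T_C/ΔT = 8.036, so W_min = Q_C/COP = Q_C·ΔT/T_C.
W_min = 199000 × 35.08/281.87 = 24760 MJ.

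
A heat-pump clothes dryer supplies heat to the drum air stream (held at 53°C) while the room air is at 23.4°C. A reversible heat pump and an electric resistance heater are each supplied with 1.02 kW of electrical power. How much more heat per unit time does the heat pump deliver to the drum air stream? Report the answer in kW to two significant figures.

10 kW

In absolute terms T_C = 296.55 K and T_H = 326.15 K, so ΔT = 29.60 K.
COP_Carnot = T_H/ΔT = 326.15/29.60 = 11.02.
The heat pump delivers Q̇_H = COP × Ẇ = 11.24 kW; the resistance heater delivers Ẇ = 1.020 kW.
Extra = (COP − 1)·Ẇ = 10.22 kW.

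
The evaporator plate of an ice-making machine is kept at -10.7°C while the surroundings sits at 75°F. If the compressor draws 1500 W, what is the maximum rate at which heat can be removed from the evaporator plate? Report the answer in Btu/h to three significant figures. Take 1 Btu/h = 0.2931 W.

38800 Btu/h

In absolute terms T_C = 262.45 K and T_H = 297.04 K, so ΔT = 34.59 K.
COP_Carnot = T_C/ΔT = 262.45/34.59 = 7.588.
Q̇_max = COP_Carnot × Ẇ = 7.588 × 1500 W = 11380 W = 38830 Btu/h.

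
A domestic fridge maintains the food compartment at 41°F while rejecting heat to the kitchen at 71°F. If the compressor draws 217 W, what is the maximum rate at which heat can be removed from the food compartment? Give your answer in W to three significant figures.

3620 W

In absolute terms T_C = 278.15 K and T_H = 294.82 K, so ΔT = 16.67 K.
COP_Carnot = T_C/ΔT = 278.15/16.67 = 16.69.
Q̇_max = COP_Carnot × Ẇ = 16.69 × 217.0 W = 3622 W.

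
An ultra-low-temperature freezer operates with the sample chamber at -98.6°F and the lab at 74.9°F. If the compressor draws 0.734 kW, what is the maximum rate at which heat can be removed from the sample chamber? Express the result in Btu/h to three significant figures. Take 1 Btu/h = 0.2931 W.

5210 Btu/h

In absolute terms T_C = 200.59 K and T_H = 296.98 K, so ΔT = 96.39 K.
COP_Carnot = T_C/ΔT = 200.59/96.39 = 2.081.
Q̇_max = COP_Carnot × Ẇ = 2.081 × 0.7340 kW = 1.528 kW = 5212 Btu/h.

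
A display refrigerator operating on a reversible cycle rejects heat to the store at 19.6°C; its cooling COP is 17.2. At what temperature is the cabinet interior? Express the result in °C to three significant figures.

3.51 °C

For a Carnot refrigerator COP_R = T_C/(T_H − T_C), so T_C = COP·T_H/(1 + COP).
With T_H = 292.75 K, T_C = 17.2 × 292.75/18.20 = 276.66 K.
Converting, 276.66 K = 3.51°C.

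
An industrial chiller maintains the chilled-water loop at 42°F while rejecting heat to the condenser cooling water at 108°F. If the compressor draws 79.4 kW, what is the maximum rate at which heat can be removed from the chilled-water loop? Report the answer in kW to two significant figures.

In absolute terms T_C = 278.71 K and T_H = 315.37 K, so ΔT = 36.67 K.
COP_Carnot = T_C/ΔT = 278.71/36.67 = 7.601.
Q̇_max = COP_Carnot × Ẇ = 7.601 × 79.40 kW = 603.5 kW.

600 kW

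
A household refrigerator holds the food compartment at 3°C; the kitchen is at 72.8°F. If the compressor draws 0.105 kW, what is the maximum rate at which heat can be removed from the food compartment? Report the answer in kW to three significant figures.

In absolute terms T_C = 276.15 K and T_H = 295.82 K, so ΔT = 19.67 K.
COP_Carnot = T_C/ΔT = 276.15/19.67 = 14.04.
Q̇_max = COP_Carnot × Ẇ = 14.04 × 0.1050 kW = 1.474 kW.

1.47 kW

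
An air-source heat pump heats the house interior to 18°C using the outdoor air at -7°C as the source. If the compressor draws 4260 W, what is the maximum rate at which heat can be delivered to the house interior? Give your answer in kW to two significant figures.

In absolute terms T_C = 266.15 K and T_H = 291.15 K, so ΔT = 25.00 K.
COP_Carnot = T_H/ΔT = 291.15/25.00 = 11.65.
Q̇_max = COP_Carnot × Ẇ = 11.65 × 4260 W = 49610 W = 49.61 kW.

50 kW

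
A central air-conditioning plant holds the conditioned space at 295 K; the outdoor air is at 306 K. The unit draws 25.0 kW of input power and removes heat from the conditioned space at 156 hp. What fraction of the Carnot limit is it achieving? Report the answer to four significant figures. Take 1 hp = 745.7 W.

0.1735

Converting, Q̇_C = 156.0 hp = 116.3 kW, so COP_actual = Q̇_C/Ẇ = 116.3/25.00 = 4.653.
The reservoir spacing is ΔT = 306 − 295 = 11.00 K.
COP_Carnot = T_C/ΔT = 295.00/11.00 = 26.82.
η_II = COP_actual/COP_Carnot = 4.653/26.82 = 0.1735.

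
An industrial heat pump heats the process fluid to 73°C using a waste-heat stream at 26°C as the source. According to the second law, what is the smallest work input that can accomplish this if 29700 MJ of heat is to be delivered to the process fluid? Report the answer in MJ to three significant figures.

4030 MJ

In absolute terms T_C = 299.15 K and T_H = 346.15 K, so ΔT = 47.00 K.
The reversible limit is COP_HP = T_H/ΔT = 7.365, so W_min = Q_H/COP = Q_H·ΔT/T_H.
W_min = 29700 × 47.00/346.15 = 4033 MJ.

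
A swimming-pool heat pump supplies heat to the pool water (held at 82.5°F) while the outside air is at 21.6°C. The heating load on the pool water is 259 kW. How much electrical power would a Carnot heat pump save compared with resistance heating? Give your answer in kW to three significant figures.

In absolute terms T_C = 294.75 K and T_H = 301.21 K, so ΔT = 6.456 K.
COP_Carnot = T_H/ΔT = 301.21/6.456 = 46.66.
Resistance heating needs Ẇ_res = Q̇_H = 259.0 kW; the reversible heat pump needs only Ẇ_hp = Q̇_H/COP = 5.551 kW.
Saving = 259.0 − 5.551 = 253.4 kW.

253 kW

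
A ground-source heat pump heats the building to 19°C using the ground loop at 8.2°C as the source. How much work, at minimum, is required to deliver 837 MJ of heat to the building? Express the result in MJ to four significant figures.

30.94 MJ

In absolute terms T_C = 281.35 K and T_H = 292.15 K, so ΔT = 10.80 K.
The reversible limit is COP_HP = T_H/ΔT = 27.05, so W_min = Q_H/COP = Q_H·ΔT/T_H.
W_min = 837.0 × 10.80/292.15 = 30.94 MJ.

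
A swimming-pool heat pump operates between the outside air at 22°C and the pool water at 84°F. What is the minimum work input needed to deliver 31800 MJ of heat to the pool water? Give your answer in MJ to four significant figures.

725.3 MJ

In absolute terms T_C = 295.15 K and T_H = 302.04 K, so ΔT = 6.889 K.
The reversible limit is COP_HP = T_H/ΔT = 43.84, so W_min = Q_H/COP = Q_H·ΔT/T_H.
W_min = 31800 × 6.889/302.04 = 725.3 MJ.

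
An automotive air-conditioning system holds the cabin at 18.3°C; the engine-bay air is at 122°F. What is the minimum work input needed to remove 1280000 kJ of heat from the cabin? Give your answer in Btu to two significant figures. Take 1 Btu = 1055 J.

130000 Btu

In absolute terms T_C = 291.45 K and T_H = 323.15 K, so ΔT = 31.70 K.
The reversible limit is COP_R = T_C/ΔT = 9.194, so W_min = Q_C/COP = Q_C·ΔT/T_C.
W_min = 1280000 × 31.70/291.45 = 139200 kJ = 132000 Btu.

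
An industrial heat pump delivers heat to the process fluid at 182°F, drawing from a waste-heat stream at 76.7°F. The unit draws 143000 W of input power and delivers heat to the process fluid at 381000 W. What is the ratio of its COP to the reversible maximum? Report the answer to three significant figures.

COP_actual = Q̇_H/Ẇ = 381000/143000 = 2.664.
In absolute terms T_C = 297.98 K and T_H = 356.48 K, so ΔT = 58.50 K.
COP_Carnot = T_H/ΔT = 356.48/58.50 = 6.094.
η_II = COP_actual/COP_Carnot = 2.664/6.094 = 0.4372.

0.437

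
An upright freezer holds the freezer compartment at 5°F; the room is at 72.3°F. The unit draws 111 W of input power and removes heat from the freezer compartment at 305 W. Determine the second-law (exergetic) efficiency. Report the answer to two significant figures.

COP_actual = Q̇_C/Ẇ = 305.0/111.0 = 2.748.
In absolute terms T_C = 258.15 K and T_H = 295.54 K, so ΔT = 37.39 K.
COP_Carnot = T_C/ΔT = 258.15/37.39 = 6.904.
η_II = COP_actual/COP_Carnot = 2.748/6.904 = 0.3980.

0.40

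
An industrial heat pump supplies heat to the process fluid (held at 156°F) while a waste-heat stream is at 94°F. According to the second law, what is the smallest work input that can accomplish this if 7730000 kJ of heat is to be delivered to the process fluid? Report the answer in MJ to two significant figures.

780 MJ

In absolute terms T_C = 307.59 K and T_H = 342.04 K, so ΔT = 34.44 K.
The reversible limit is COP_HP = T_H/ΔT = 9.930, so W_min = Q_H/COP = Q_H·ΔT/T_H.
W_min = 7730000 × 34.44/342.04 = 778400 kJ = 778.4 MJ.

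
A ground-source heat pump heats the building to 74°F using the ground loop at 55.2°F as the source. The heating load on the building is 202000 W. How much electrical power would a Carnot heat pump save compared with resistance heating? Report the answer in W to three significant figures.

195000 W

In absolute terms T_C = 286.04 K and T_H = 296.48 K, so ΔT = 10.44 K.
COP_Carnot = T_H/ΔT = 296.48/10.44 = 28.39.
Resistance heating needs Ẇ_res = Q̇_H = 202000 W; the reversible heat pump needs only Ẇ_hp = Q̇_H/COP = 7116 W.
Saving = 202000 − 7116 = 194900 W.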